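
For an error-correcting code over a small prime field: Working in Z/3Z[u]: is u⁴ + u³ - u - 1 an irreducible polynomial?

Write f(u) = u⁴ + u³ - u - 1.
Check for roots in Z/3Z: f(0) = 2; f(1) = 0 → root; f(2) = 0 → root.
f(1) = 0, so (u − 1) divides f(u); f is reducible.

No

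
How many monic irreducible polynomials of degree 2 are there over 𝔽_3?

3

Gauss's count: N_{3}(2) = (1/2) Σ_{d|2} μ(2/d)·3^d.
Divisors of 2: 1, 2; μ(2/d) for each: -1, 1.
Σ = − 3^1 + 3^2 = 6.
N = 6/2 = 3.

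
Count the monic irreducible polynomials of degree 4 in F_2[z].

3

By the necklace-counting formula, N_2(4) = (1/4) Σ_{d|4} μ(4/d)·2^d.
Divisors of 4: 1, 2, 4; μ(4/d) for each: 0, -1, 1.
Σ = − 2^2 + 2^4 = 12.
N = 12/4 = 3.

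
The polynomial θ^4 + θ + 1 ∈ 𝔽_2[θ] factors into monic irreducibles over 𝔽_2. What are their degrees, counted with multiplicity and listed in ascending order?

4

Write h(θ) = θ^4 + θ + 1.
Roots in 𝔽_2: h(0) = 1; h(1) = 1.
Complete factorization: h(θ) = (θ^4 + θ + 1).
Factor degrees with multiplicity: 4 = 4.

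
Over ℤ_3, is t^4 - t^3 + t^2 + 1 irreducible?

Yes

Write h(t) = t^4 - t^3 + t^2 + 1.
Check for roots in ℤ_3: h(0) = 1; h(1) = 2; h(2) = 1.
No roots, so no linear factors.
Monic irreducibles of degree 2 over GF(3): t^2 + 1, t^2 + t - 1, t^2 - t - 1.
None of them divide h (all give nonzero remainder).
No irreducible factor of degree ≤ 2 exists, so h is irreducible over GF(3).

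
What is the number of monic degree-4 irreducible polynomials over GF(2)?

3

The number of monic irreducibles of degree 4 over GF(2) is (1/4)·Σ_{d∣4} μ(4/d) 2^d.
Divisors of 4: 1, 2, 4; μ(4/d) for each: 0, -1, 1.
Σ = − 2^2 + 2^4 = 12.
N = 12/4 = 3.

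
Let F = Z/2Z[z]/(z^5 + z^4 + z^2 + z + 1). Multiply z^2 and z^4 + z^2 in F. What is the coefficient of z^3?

Multiply in Z/2Z[z]: (z^2)·(z^4 + z^2) = z^6 + z^4.
Reduce using z^5 ≡ z^4 + z^2 + z + 1 (mod z^5 + z^4 + z^2 + z + 1).
Reduced: z^3 + 1.

1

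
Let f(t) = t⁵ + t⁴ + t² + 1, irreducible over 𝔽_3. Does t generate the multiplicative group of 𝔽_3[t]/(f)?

Yes

|GF(3^5)^×| = 3^5 − 1 = 242. Prime factorization: 242 = 2·11^2.
f is primitive ⇔ t has order 242 in GF(3)[t]/(f), i.e. t^(242/q) ≠ 1 for each prime q | 242.
t^(121) mod f = 2.
t^(22) mod f = t⁴ + 2t³ + 2t².
None equal 1, so t has full order 242; f is primitive.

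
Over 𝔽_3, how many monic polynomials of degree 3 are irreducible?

By the necklace-counting formula, N_3(3) = (1/3) Σ_{d|3} μ(3/d)·3^d.
Divisors of 3: 1, 3; μ(3/d) for each: -1, 1.
Σ = − 3^1 + 3^3 = 24.
N = 24/3 = 8.

8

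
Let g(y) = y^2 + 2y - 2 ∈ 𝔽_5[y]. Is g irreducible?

Yes

Check for roots in 𝔽_5: g(0) = 3; g(1) = 1; g(2) = 1; g(3) = 3; g(4) = 2.
No roots. A degree-2 polynomial over a field with no linear factor is irreducible.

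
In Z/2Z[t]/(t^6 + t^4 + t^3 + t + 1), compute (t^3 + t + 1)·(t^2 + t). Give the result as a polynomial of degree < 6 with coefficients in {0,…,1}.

Multiply in Z/2Z[t]: (t^3 + t + 1)·(t^2 + t) = t^5 + t^4 + t^3 + t.
Reduced: t^5 + t^4 + t^3 + t.

t^5 + t^4 + t^3 + t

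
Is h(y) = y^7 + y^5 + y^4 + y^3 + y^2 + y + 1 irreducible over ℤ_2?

Yes

Check for roots in ℤ_2: h(0) = 1; h(1) = 1.
No roots, so no linear factors.
Monic irreducibles of degree 2 over GF(2): y^2 + y + 1.
None of them divide h (all give nonzero remainder).
Monic irreducibles of degree 3 over GF(2): y^3 + y + 1, y^3 + y^2 + 1.
None of them divide h (all give nonzero remainder).
No irreducible factor of degree ≤ 3 exists, so h is irreducible over GF(2).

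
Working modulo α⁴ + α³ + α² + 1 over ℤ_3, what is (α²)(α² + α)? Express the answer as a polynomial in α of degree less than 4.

2α^2 + 2

Multiply in ℤ_3[α]: (α²)·(α² + α) = α⁴ + α³.
Reduce using α⁴ ≡ 2α³ + 2α² + 2 (mod α⁴ + α³ + α² + 1).
Reduced: 2α² + 2.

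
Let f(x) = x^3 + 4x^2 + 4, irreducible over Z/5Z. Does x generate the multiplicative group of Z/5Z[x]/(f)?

No

|GF(5^3)^×| = 5^3 − 1 = 124. Prime factorization: 124 = 2^2·31.
f is primitive ⇔ x has order 124 in GF(5)[x]/(f), i.e. x^(124/q) ≠ 1 for each prime q | 124.
x^(62) mod f = 1
x^(4) mod f = x^2 + x + 1.
Since x^(62) = 1, the order of x divides 62 < 124; not primitive.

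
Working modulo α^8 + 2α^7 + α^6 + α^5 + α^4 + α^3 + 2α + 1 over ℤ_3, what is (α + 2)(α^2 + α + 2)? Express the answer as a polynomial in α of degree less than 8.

α^3 + α + 1

Multiply in ℤ_3[α]: (α + 2)·(α^2 + α + 2) = α^3 + α + 1.
Reduced: α^3 + α + 1.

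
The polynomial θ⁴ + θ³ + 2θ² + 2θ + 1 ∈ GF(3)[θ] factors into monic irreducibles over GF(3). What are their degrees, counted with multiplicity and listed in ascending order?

2, 2

Write h(θ) = θ⁴ + θ³ + 2θ² + 2θ + 1.
Roots in GF(3): h(0) = 1; h(1) = 1; h(2) = 1.
Complete factorization: h(θ) = (θ² + 2θ + 2)^2.
Factor degrees with multiplicity: 2 + 2 = 4.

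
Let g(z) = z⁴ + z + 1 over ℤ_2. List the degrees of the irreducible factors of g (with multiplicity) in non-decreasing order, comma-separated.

4

Roots in ℤ_2: g(0) = 1; g(1) = 1.
Complete factorization: g(z) = (z⁴ + z + 1).
Factor degrees with multiplicity: 4 = 4.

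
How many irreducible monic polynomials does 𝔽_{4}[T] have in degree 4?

60

Gauss's count: N_{4}(4) = (1/4) Σ_{d|4} μ(4/d)·4^d.
Divisors of 4: 1, 2, 4; μ(4/d) for each: 0, -1, 1.
Σ = − 4^2 + 4^4 = 240.
N = 240/4 = 60.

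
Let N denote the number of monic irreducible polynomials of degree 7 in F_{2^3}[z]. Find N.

By the necklace-counting formula, N_8(7) = (1/7) Σ_{d|7} μ(7/d)·8^d.
Divisors of 7: 1, 7; μ(7/d) for each: -1, 1.
Σ = − 8^1 + 8^7 = 2097144.
N = 2097144/7 = 299592.

299592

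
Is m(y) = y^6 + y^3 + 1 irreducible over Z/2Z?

Yes

Check for roots in Z/2Z: m(0) = 1; m(1) = 1.
No roots, so no linear factors.
Monic irreducibles of degree 2 over GF(2): y^2 + y + 1.
None of them divide m (all give nonzero remainder).
Monic irreducibles of degree 3 over GF(2): y^3 + y + 1, y^3 + y^2 + 1.
None of them divide m (all give nonzero remainder).
No irreducible factor of degree ≤ 3 exists, so m is irreducible over GF(2).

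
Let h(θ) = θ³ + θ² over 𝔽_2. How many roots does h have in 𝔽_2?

Evaluate at each of the 2 elements of 𝔽_2:
h(0) = 0 → root; h(1) = 0 → root.
Roots: {0, 1}.

2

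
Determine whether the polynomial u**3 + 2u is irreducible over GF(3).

Write m(u) = u**3 + 2u.
Check for roots in GF(3): m(0) = 0 → root; m(1) = 0 → root; m(2) = 0 → root.
m(0) = 0, so (u) divides m(u); m is reducible.

No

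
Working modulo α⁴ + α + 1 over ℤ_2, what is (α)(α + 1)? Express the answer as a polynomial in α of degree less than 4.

Multiply in ℤ_2[α]: (α)·(α + 1) = α² + α.
Reduced: α² + α.

α^2 + α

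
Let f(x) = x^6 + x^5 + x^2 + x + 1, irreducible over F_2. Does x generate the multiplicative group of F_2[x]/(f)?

|GF(2^6)^×| = 2^6 − 1 = 63. Prime factorization: 63 = 3^2·7.
f is primitive ⇔ x has order 63 in GF(2)[x]/(f), i.e. x^(63/q) ≠ 1 for each prime q | 63.
x^(21) mod f = x^5 + x^3 + x^2.
x^(9) mod f = x^3 + x^2 + 1.
None equal 1, so x has full order 63; f is primitive.

Yes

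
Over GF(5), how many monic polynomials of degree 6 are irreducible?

The number of monic irreducibles of degree 6 over GF(5) is (1/6)·Σ_{d∣6} μ(6/d) 5^d.
Divisors of 6: 1, 2, 3, 6; μ(6/d) for each: 1, -1, -1, 1.
Σ = 5^1 − 5^2 − 5^3 + 5^6 = 15480.
N = 15480/6 = 2580.

2580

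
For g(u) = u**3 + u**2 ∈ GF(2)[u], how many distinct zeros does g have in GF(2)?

Evaluate at each of the 2 elements of GF(2):
g(0) = 0 → root; g(1) = 0 → root.
Roots: {0, 1}.

2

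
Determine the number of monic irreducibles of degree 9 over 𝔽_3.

2184

The number of monic irreducibles of degree 9 over GF(3) is (1/9)·Σ_{d∣9} μ(9/d) 3^d.
Divisors of 9: 1, 3, 9; μ(9/d) for each: 0, -1, 1.
Σ = − 3^3 + 3^9 = 19656.
N = 19656/9 = 2184.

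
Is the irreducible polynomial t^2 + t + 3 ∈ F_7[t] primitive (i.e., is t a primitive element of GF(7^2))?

Yes

Write f(t) = t^2 + t + 3.
|GF(7^2)^×| = 7^2 − 1 = 48. Prime factorization: 48 = 2^4·3.
f is primitive ⇔ t has order 48 in GF(7)[t]/(f), i.e. t^(48/q) ≠ 1 for each prime q | 48.
t^(24) mod f = 6.
t^(16) mod f = 2.
None equal 1, so t has full order 48; f is primitive.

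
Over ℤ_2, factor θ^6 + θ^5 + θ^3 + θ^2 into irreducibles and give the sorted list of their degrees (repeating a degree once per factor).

Write g(θ) = θ^6 + θ^5 + θ^3 + θ^2.
Roots in ℤ_2: g(0) = 0 → root; g(1) = 0 → root.
Linear factors from roots: (θ), (θ + 1).
Complete factorization: g(θ) = (θ)^2·(θ + 1)^2·(θ^2 + θ + 1).
Factor degrees with multiplicity: 1 + 1 + 1 + 1 + 2 = 6.

1, 1, 1, 1, 2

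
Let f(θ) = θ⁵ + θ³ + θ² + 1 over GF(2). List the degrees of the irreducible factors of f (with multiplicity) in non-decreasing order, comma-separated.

Roots in GF(2): f(0) = 1; f(1) = 0 → root.
Linear factors from roots: (θ + 1).
Complete factorization: f(θ) = (θ + 1)^3·(θ² + θ + 1).
Factor degrees with multiplicity: 1 + 1 + 1 + 2 = 5.

1, 1, 1, 2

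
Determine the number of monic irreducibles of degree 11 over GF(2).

186

The number of monic irreducibles of degree 11 over GF(2) is (1/11)·Σ_{d∣11} μ(11/d) 2^d.
Divisors of 11: 1, 11; μ(11/d) for each: -1, 1.
Σ = − 2^1 + 2^11 = 2046.
N = 2046/11 = 186.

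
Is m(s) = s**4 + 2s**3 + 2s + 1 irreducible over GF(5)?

Check for roots in GF(5): m(0) = 1; m(1) = 1; m(2) = 2; m(3) = 2; m(4) = 3.
No roots, so no linear factors.
Degree-2 irreducible divisors: test the 10 monic irreducibles of degree 2 over GF(5).
None of them divide m (all give nonzero remainder).
No irreducible factor of degree ≤ 2 exists, so m is irreducible over GF(5).

Yes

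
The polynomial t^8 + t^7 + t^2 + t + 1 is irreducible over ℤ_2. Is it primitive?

Yes

Write f(t) = t^8 + t^7 + t^2 + t + 1.
|GF(2^8)^×| = 2^8 − 1 = 255. Prime factorization: 255 = 3·5·17.
f is primitive ⇔ t has order 255 in GF(2)[t]/(f), i.e. t^(255/q) ≠ 1 for each prime q | 255.
t^(85) mod f = t^7 + t^5 + t^3 + t.
t^(51) mod f = t^6 + t^5 + t^3 + t^2.
t^(15) mod f = t^7 + t^6 + t^5 + t^4 + t^2.
None equal 1, so t has full order 255; f is primitive.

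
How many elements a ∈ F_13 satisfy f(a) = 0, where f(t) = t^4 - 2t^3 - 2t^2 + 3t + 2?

Evaluate at each of the 13 elements of F_13:
f(0) = 2; f(1) = 2; f(2) = 0 → root; f(3) = 7; f(4) = 6; f(5) = 4; f(6) = 6; f(7) = 2; f(8) = 6; f(9) = 4; f(10) = 6; f(11) = 7; f(12) = 0 → root.
Roots: {2, 12}.

2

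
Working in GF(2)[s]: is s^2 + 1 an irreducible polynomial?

Write P(s) = s^2 + 1.
Check for roots in GF(2): P(0) = 1; P(1) = 0 → root.
P(1) = 0, so (s − 1) divides P(s); P is reducible.

No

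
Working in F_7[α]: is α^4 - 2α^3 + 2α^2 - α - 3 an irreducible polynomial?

Write g(α) = α^4 - 2α^3 + 2α^2 - α - 3.
Check for roots in F_7: g(0) = 4; g(1) = 4; g(2) = 3; g(3) = 4; g(4) = 6; g(5) = 4; g(6) = 3.
No roots, so no linear factors.
Degree-2 irreducible divisors: test the 21 monic irreducibles of degree 2 over GF(7).
None of them divide g (all give nonzero remainder).
No irreducible factor of degree ≤ 2 exists, so g is irreducible over GF(7).

Yes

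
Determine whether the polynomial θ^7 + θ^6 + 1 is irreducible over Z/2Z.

Write g(θ) = θ^7 + θ^6 + 1.
Check for roots in Z/2Z: g(0) = 1; g(1) = 1.
No roots, so no linear factors.
Monic irreducibles of degree 2 over GF(2): θ^2 + θ + 1.
None of them divide g (all give nonzero remainder).
Monic irreducibles of degree 3 over GF(2): θ^3 + θ + 1, θ^3 + θ^2 + 1.
None of them divide g (all give nonzero remainder).
No irreducible factor of degree ≤ 3 exists, so g is irreducible over GF(2).

Yes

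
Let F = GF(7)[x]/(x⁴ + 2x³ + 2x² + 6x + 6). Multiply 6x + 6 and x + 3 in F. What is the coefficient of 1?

4

Multiply in GF(7)[x]: (6x + 6)·(x + 3) = 6x² + 3x + 4.
Reduced: 6x² + 3x + 4.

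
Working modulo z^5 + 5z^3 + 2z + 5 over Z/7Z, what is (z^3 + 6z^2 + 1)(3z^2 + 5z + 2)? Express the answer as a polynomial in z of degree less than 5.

Multiply in Z/7Z[z]: (z^3 + 6z^2 + 1)·(3z^2 + 5z + 2) = 3z^5 + 2z^4 + 4z^3 + z^2 + 5z + 2.
Reduce using z^5 ≡ 2z^3 + 5z + 2 (mod z^5 + 5z^3 + 2z + 5).
Reduced: 2z^4 + 3z^3 + z^2 + 6z + 1.

2z^4 + 3z^3 + z^2 + 6z + 1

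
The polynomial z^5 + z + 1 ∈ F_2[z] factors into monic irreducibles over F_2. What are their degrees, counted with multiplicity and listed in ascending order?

Write h(z) = z^5 + z + 1.
Roots in F_2: h(0) = 1; h(1) = 1.
Complete factorization: h(z) = (z^2 + z + 1)·(z^3 + z^2 + 1).
Factor degrees with multiplicity: 2 + 3 = 5.

2, 3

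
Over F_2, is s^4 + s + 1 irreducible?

Yes

Write P(s) = s^4 + s + 1.
Check for roots in F_2: P(0) = 1; P(1) = 1.
No roots, so no linear factors.
Monic irreducibles of degree 2 over GF(2): s^2 + s + 1.
None of them divide P (all give nonzero remainder).
No irreducible factor of degree ≤ 2 exists, so P is irreducible over GF(2).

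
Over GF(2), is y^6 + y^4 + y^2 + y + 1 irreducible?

Yes

Write f(y) = y^6 + y^4 + y^2 + y + 1.
Check for roots in GF(2): f(0) = 1; f(1) = 1.
No roots, so no linear factors.
Monic irreducibles of degree 2 over GF(2): y^2 + y + 1.
None of them divide f (all give nonzero remainder).
Monic irreducibles of degree 3 over GF(2): y^3 + y + 1, y^3 + y^2 + 1.
None of them divide f (all give nonzero remainder).
No irreducible factor of degree ≤ 3 exists, so f is irreducible over GF(2).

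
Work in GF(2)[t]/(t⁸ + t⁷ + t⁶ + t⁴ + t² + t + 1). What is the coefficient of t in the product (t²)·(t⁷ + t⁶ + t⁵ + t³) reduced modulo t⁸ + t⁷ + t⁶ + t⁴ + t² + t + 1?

Multiply in GF(2)[t]: (t²)·(t⁷ + t⁶ + t⁵ + t³) = t⁹ + t⁸ + t⁷ + t⁵.
Reduce using t⁸ ≡ t⁷ + t⁶ + t⁴ + t² + t + 1 (mod t⁸ + t⁷ + t⁶ + t⁴ + t² + t + 1).
Reduced: t³ + t² + t.

1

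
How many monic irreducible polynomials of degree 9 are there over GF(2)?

The number of monic irreducibles of degree 9 over GF(2) is (1/9)·Σ_{d∣9} μ(9/d) 2^d.
Divisors of 9: 1, 3, 9; μ(9/d) for each: 0, -1, 1.
Σ = − 2^3 + 2^9 = 504.
N = 504/9 = 56.

56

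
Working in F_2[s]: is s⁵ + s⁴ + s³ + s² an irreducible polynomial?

No

Write h(s) = s⁵ + s⁴ + s³ + s².
Check for roots in F_2: h(0) = 0 → root; h(1) = 0 → root.
h(0) = 0, so (s) divides h(s); h is reducible.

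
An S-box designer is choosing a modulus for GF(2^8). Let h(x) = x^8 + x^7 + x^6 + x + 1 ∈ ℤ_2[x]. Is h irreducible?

Yes

Check for roots in ℤ_2: h(0) = 1; h(1) = 1.
No roots, so no linear factors.
Monic irreducibles of degree 2 over GF(2): x^2 + x + 1.
None of them divide h (all give nonzero remainder).
Monic irreducibles of degree 3 over GF(2): x^3 + x + 1, x^3 + x^2 + 1.
None of them divide h (all give nonzero remainder).
Monic irreducibles of degree 4 over GF(2): x^4 + x + 1, x^4 + x^3 + 1, x^4 + x^3 + x^2 + x + 1.
None of them divide h (all give nonzero remainder).
No irreducible factor of degree ≤ 4 exists, so h is irreducible over GF(2).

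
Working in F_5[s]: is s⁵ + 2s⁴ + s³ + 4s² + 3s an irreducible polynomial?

Write m(s) = s⁵ + 2s⁴ + s³ + 4s² + 3s.
Check for roots in F_5: m(0) = 0 → root; m(1) = 1; m(2) = 4; m(3) = 2; m(4) = 1.
m(0) = 0, so (s) divides m(s); m is reducible.

No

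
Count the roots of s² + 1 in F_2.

Write P(s) = s² + 1.
Evaluate at each of the 2 elements of F_2:
P(0) = 1; P(1) = 0 → root.
Roots: {1}.

1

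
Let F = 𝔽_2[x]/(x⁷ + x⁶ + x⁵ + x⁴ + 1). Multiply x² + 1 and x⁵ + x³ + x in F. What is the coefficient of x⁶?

1

Multiply in 𝔽_2[x]: (x² + 1)·(x⁵ + x³ + x) = x⁷ + x.
Reduce using x⁷ ≡ x⁶ + x⁵ + x⁴ + 1 (mod x⁷ + x⁶ + x⁵ + x⁴ + 1).
Reduced: x⁶ + x⁵ + x⁴ + x + 1.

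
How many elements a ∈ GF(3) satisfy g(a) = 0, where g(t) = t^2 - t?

Evaluate at each of the 3 elements of GF(3):
g(0) = 0 → root; g(1) = 0 → root; g(2) = 2.
Roots: {0, 1}.

2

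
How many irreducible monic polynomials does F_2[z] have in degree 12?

335

The number of monic irreducibles of degree 12 over GF(2) is (1/12)·Σ_{d∣12} μ(12/d) 2^d.
Divisors of 12: 1, 2, 3, 4, 6, 12; μ(12/d) for each: 0, 1, 0, -1, -1, 1.
Σ = 2^2 − 2^4 − 2^6 + 2^12 = 4020.
N = 4020/12 = 335.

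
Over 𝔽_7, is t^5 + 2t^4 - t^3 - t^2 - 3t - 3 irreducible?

No

Write m(t) = t^5 + 2t^4 - t^3 - t^2 - 3t - 3.
Check for roots in 𝔽_7: m(0) = 4; m(1) = 2; m(2) = 1; m(3) = 0 → root; m(4) = 6; m(5) = 0 → root; m(6) = 1.
m(3) = 0, so (t − 3) divides m(t); m is reducible.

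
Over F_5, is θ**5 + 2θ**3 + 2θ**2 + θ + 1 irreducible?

Write h(θ) = θ**5 + 2θ**3 + 2θ**2 + θ + 1.
Check for roots in F_5: h(0) = 1; h(1) = 2; h(2) = 4; h(3) = 4; h(4) = 4.
No roots, so no linear factors.
Degree-2 irreducible divisors: test the 10 monic irreducibles of degree 2 over GF(5).
None of them divide h (all give nonzero remainder).
No irreducible factor of degree ≤ 2 exists, so h is irreducible over GF(5).

Yes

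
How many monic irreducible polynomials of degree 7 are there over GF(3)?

312

Gauss's count: N_{3}(7) = (1/7) Σ_{d|7} μ(7/d)·3^d.
Divisors of 7: 1, 7; μ(7/d) for each: -1, 1.
Σ = − 3^1 + 3^7 = 2184.
N = 2184/7 = 312.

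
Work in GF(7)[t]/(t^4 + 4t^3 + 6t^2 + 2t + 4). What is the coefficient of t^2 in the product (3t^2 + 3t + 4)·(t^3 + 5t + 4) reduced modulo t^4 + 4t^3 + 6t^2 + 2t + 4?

Multiply in GF(7)[t]: (3t^2 + 3t + 4)·(t^3 + 5t + 4) = 3t^5 + 3t^4 + 5t^3 + 6t^2 + 4t + 2.
Reduce using t^4 ≡ 3t^3 + t^2 + 5t + 3 (mod t^4 + 4t^3 + 6t^2 + 2t + 4).
Reduced: 2t^3 + 5t^2 + 3t + 3.

5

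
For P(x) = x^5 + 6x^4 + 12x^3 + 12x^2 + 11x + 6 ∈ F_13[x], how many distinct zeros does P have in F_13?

Evaluate at each of the 13 elements of F_13:
P(0) = 6; P(1) = 9; P(2) = 1; P(3) = 4; P(4) = 8; P(5) = 0 → root; P(6) = 6; P(7) = 3; P(8) = 0 → root; P(9) = 2; P(10) = 0 → root; P(11) = 0 → root; P(12) = 0 → root.
Roots: {5, 8, 10, 11, 12}.

5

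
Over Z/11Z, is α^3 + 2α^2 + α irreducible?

Write h(α) = α^3 + 2α^2 + α.
Check each element of Z/11Z for a root: h(0)=0, h(1)=4, h(2)=7, h(3)=4, h(4)=1, h(5)=4, h(6)=8, h(7)=8, h(8)=10, h(9)=9, h(10)=0.
h(0) = 0, so (α) divides h(α); h is reducible.

No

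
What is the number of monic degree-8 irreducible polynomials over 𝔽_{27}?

The number of monic irreducibles of degree 8 over GF(27) is (1/8)·Σ_{d∣8} μ(8/d) 27^d.
Divisors of 8: 1, 2, 4, 8; μ(8/d) for each: 0, 0, -1, 1.
Σ = − 27^4 + 27^8 = 282429005040.
N = 282429005040/8 = 35303625630.

35303625630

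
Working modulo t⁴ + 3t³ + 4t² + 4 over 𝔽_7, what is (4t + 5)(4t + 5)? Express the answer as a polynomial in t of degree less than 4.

2t^2 + 5t + 4

Multiply in 𝔽_7[t]: (4t + 5)·(4t + 5) = 2t² + 5t + 4.
Reduced: 2t² + 5t + 4.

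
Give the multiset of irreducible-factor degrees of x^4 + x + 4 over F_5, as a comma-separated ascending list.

4

Write h(x) = x^4 + x + 4.
Roots in F_5: h(0) = 4; h(1) = 1; h(2) = 2; h(3) = 3; h(4) = 4.
Complete factorization: h(x) = (x^4 + x + 4).
Factor degrees with multiplicity: 4 = 4.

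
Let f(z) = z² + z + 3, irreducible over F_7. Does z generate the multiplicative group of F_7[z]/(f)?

Yes

|GF(7^2)^×| = 7^2 − 1 = 48. Prime factorization: 48 = 2^4·3.
f is primitive ⇔ z has order 48 in GF(7)[z]/(f), i.e. z^(48/q) ≠ 1 for each prime q | 48.
z^(24) mod f = 6.
z^(16) mod f = 2.
None equal 1, so z has full order 48; f is primitive.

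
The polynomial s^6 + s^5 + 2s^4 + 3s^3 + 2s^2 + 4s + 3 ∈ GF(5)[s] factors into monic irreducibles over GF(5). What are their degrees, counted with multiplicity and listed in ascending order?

1, 1, 1, 1, 2

Write f(s) = s^6 + s^5 + 2s^4 + 3s^3 + 2s^2 + 4s + 3.
Roots in GF(5): f(0) = 3; f(1) = 1; f(2) = 1; f(3) = 3; f(4) = 0 → root.
Linear factors from roots: (s + 1).
Complete factorization: f(s) = (s + 1)^4·(s^2 + 2s + 3).
Factor degrees with multiplicity: 1 + 1 + 1 + 1 + 2 = 6.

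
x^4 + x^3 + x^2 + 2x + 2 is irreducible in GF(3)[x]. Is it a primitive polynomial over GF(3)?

Yes

Write f(x) = x^4 + x^3 + x^2 + 2x + 2.
|GF(3^4)^×| = 3^4 − 1 = 80. Prime factorization: 80 = 2^4·5.
f is primitive ⇔ x has order 80 in GF(3)[x]/(f), i.e. x^(80/q) ≠ 1 for each prime q | 80.
x^(40) mod f = 2.
x^(16) mod f = 2x^3 + 1.
None equal 1, so x has full order 80; f is primitive.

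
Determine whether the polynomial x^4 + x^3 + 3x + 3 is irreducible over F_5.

Write P(x) = x^4 + x^3 + 3x + 3.
Check for roots in F_5: P(0) = 3; P(1) = 3; P(2) = 3; P(3) = 0 → root; P(4) = 0 → root.
P(3) = 0, so (x − 3) divides P(x); P is reducible.

No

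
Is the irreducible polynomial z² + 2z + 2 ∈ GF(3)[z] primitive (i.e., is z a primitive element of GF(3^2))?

Write f(z) = z² + 2z + 2.
|GF(3^2)^×| = 3^2 − 1 = 8. Prime factorization: 8 = 2^3.
f is primitive ⇔ z has order 8 in GF(3)[z]/(f), i.e. z^(8/q) ≠ 1 for each prime q | 8.
z^(4) mod f = 2.
None equal 1, so z has full order 8; f is primitive.

Yes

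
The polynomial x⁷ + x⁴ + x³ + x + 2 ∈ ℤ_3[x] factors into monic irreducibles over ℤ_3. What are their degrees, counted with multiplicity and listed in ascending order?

1, 1, 1, 1, 3

Write f(x) = x⁷ + x⁴ + x³ + x + 2.
Roots in ℤ_3: f(0) = 2; f(1) = 0 → root; f(2) = 0 → root.
Linear factors from roots: (x + 2), (x + 1).
Complete factorization: f(x) = (x + 1)·(x + 2)^3·(x³ + 2x² + x + 1).
Factor degrees with multiplicity: 1 + 1 + 1 + 1 + 3 = 7.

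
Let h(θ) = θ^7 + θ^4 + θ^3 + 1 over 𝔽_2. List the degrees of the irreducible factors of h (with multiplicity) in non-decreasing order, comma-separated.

Roots in 𝔽_2: h(0) = 1; h(1) = 0 → root.
Linear factors from roots: (θ + 1).
Complete factorization: h(θ) = (θ + 1)^5·(θ^2 + θ + 1).
Factor degrees with multiplicity: 1 + 1 + 1 + 1 + 1 + 2 = 7.

1, 1, 1, 1, 1, 2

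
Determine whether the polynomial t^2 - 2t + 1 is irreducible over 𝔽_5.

No

Write m(t) = t^2 - 2t + 1.
Check for roots in 𝔽_5: m(0) = 1; m(1) = 0 → root; m(2) = 1; m(3) = 4; m(4) = 4.
m(1) = 0, so (t − 1) divides m(t); m is reducible.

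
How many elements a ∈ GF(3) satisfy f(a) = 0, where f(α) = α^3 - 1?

Evaluate at each of the 3 elements of GF(3):
f(0) = 2; f(1) = 0 → root; f(2) = 1.
Roots: {1}.

1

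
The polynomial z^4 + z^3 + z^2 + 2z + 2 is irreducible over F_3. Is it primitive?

Yes

Write f(z) = z^4 + z^3 + z^2 + 2z + 2.
|GF(3^4)^×| = 3^4 − 1 = 80. Prime factorization: 80 = 2^4·5.
f is primitive ⇔ z has order 80 in GF(3)[z]/(f), i.e. z^(80/q) ≠ 1 for each prime q | 80.
z^(40) mod f = 2.
z^(16) mod f = 2z^3 + 1.
None equal 1, so z has full order 80; f is primitive.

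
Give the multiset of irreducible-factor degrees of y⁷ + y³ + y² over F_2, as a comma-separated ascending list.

1, 1, 2, 3

Write g(y) = y⁷ + y³ + y².
Roots in F_2: g(0) = 0 → root; g(1) = 1.
Linear factors from roots: (y).
Complete factorization: g(y) = (y)^2·(y² + y + 1)·(y³ + y² + 1).
Factor degrees with multiplicity: 1 + 1 + 2 + 3 = 7.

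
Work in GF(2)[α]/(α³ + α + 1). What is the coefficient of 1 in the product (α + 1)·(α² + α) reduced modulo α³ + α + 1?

1

Multiply in GF(2)[α]: (α + 1)·(α² + α) = α³ + α.
Reduce using α³ ≡ α + 1 (mod α³ + α + 1).
Reduced: 1.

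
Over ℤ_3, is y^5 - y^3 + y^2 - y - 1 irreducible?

Yes

Write g(y) = y^5 - y^3 + y^2 - y - 1.
Check for roots in ℤ_3: g(0) = 2; g(1) = 2; g(2) = 1.
No roots, so no linear factors.
Monic irreducibles of degree 2 over GF(3): y^2 + 1, y^2 + y - 1, y^2 - y - 1.
None of them divide g (all give nonzero remainder).
No irreducible factor of degree ≤ 2 exists, so g is irreducible over GF(3).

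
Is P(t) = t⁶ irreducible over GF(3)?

Check for roots in GF(3): P(0) = 0 → root; P(1) = 1; P(2) = 1.
P(0) = 0, so (t) divides P(t); P is reducible.

No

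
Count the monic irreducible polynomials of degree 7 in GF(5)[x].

The number of monic irreducibles of degree 7 over GF(5) is (1/7)·Σ_{d∣7} μ(7/d) 5^d.
Divisors of 7: 1, 7; μ(7/d) for each: -1, 1.
Σ = − 5^1 + 5^7 = 78120.
N = 78120/7 = 11160.

11160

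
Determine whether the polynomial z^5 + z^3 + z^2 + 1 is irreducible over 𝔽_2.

Write f(z) = z^5 + z^3 + z^2 + 1.
Check for roots in 𝔽_2: f(0) = 1; f(1) = 0 → root.
f(1) = 0, so (z − 1) divides f(z); f is reducible.

No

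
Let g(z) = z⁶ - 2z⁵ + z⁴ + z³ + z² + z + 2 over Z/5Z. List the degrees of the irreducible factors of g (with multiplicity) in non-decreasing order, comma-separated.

1, 1, 1, 1, 2

Roots in Z/5Z: g(0) = 2; g(1) = 0 → root; g(2) = 2; g(3) = 0 → root; g(4) = 0 → root.
Linear factors from roots: (z - 1), (z + 2), (z + 1).
Complete factorization: g(z) = (z + 1)·(z - 1)·(z + 2)^2·(z² - z + 2).
Factor degrees with multiplicity: 1 + 1 + 1 + 1 + 2 = 6.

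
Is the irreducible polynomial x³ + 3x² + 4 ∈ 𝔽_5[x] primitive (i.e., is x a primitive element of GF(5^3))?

Write f(x) = x³ + 3x² + 4.
|GF(5^3)^×| = 5^3 − 1 = 124. Prime factorization: 124 = 2^2·31.
f is primitive ⇔ x has order 124 in GF(5)[x]/(f), i.e. x^(124/q) ≠ 1 for each prime q | 124.
x^(62) mod f = 1
x^(4) mod f = 4x² + x + 2.
Since x^(62) = 1, the order of x divides 62 < 124; not primitive.

No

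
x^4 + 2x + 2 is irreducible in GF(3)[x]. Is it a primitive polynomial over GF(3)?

Write f(x) = x^4 + 2x + 2.
|GF(3^4)^×| = 3^4 − 1 = 80. Prime factorization: 80 = 2^4·5.
f is primitive ⇔ x has order 80 in GF(3)[x]/(f), i.e. x^(80/q) ≠ 1 for each prime q | 80.
x^(40) mod f = 2.
x^(16) mod f = x^3 + 2x + 2.
None equal 1, so x has full order 80; f is primitive.

Yes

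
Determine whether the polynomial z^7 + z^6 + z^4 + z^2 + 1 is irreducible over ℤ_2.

Write h(z) = z^7 + z^6 + z^4 + z^2 + 1.
Check for roots in ℤ_2: h(0) = 1; h(1) = 1.
No roots, so no linear factors.
Monic irreducibles of degree 2 over GF(2): z^2 + z + 1.
None of them divide h (all give nonzero remainder).
Monic irreducibles of degree 3 over GF(2): z^3 + z + 1, z^3 + z^2 + 1.
None of them divide h (all give nonzero remainder).
No irreducible factor of degree ≤ 3 exists, so h is irreducible over GF(2).

Yes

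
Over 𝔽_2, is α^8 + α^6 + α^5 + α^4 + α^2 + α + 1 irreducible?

Write g(α) = α^8 + α^6 + α^5 + α^4 + α^2 + α + 1.
Check for roots in 𝔽_2: g(0) = 1; g(1) = 1.
No roots, so no linear factors.
Monic irreducibles of degree 2 over GF(2): α^2 + α + 1.
None of them divide g (all give nonzero remainder).
Monic irreducibles of degree 3 over GF(2): α^3 + α + 1, α^3 + α^2 + 1.
None of them divide g (all give nonzero remainder).
Monic irreducibles of degree 4 over GF(2): α^4 + α + 1, α^4 + α^3 + 1, α^4 + α^3 + α^2 + α + 1.
None of them divide g (all give nonzero remainder).
No irreducible factor of degree ≤ 4 exists, so g is irreducible over GF(2).

Yes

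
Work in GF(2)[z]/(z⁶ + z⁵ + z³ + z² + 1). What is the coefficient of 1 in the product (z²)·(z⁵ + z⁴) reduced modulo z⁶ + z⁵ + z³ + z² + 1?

0

Multiply in GF(2)[z]: (z²)·(z⁵ + z⁴) = z⁷ + z⁶.
Reduce using z⁶ ≡ z⁵ + z³ + z² + 1 (mod z⁶ + z⁵ + z³ + z² + 1).
Reduced: z⁴ + z³ + z.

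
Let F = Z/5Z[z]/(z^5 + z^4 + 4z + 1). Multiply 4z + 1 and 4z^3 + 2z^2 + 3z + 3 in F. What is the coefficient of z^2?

4

Multiply in Z/5Z[z]: (4z + 1)·(4z^3 + 2z^2 + 3z + 3) = z^4 + 2z^3 + 4z^2 + 3.
Reduced: z^4 + 2z^3 + 4z^2 + 3.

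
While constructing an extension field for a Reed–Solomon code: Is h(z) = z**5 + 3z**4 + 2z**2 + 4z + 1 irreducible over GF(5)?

Yes

Check for roots in GF(5): h(0) = 1; h(1) = 1; h(2) = 2; h(3) = 2; h(4) = 1.
No roots, so no linear factors.
Degree-2 irreducible divisors: test the 10 monic irreducibles of degree 2 over GF(5).
None of them divide h (all give nonzero remainder).
No irreducible factor of degree ≤ 2 exists, so h is irreducible over GF(5).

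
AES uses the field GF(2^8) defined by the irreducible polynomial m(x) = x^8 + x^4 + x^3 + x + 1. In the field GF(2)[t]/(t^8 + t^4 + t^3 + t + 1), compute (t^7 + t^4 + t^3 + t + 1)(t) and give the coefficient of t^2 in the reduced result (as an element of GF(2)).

1

Multiply in GF(2)[t]: (t^7 + t^4 + t^3 + t + 1)·(t) = t^8 + t^5 + t^4 + t^2 + t.
Reduce using t^8 ≡ t^4 + t^3 + t + 1 (mod t^8 + t^4 + t^3 + t + 1).
Reduced: t^5 + t^3 + t^2 + 1.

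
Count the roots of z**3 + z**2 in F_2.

Write P(z) = z**3 + z**2.
Evaluate at each of the 2 elements of F_2:
P(0) = 0 → root; P(1) = 0 → root.
Roots: {0, 1}.

2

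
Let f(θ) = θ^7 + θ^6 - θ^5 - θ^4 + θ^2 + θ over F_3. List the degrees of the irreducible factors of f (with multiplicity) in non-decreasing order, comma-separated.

Roots in F_3: f(0) = 0 → root; f(1) = 2; f(2) = 0 → root.
Linear factors from roots: (θ), (θ + 1).
Complete factorization: f(θ) = (θ)·(θ + 1)·(θ^2 - θ - 1)·(θ^3 + θ^2 + θ - 1).
Factor degrees with multiplicity: 1 + 1 + 2 + 3 = 7.

1, 1, 2, 3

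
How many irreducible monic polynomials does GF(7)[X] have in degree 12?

1153430600

The number of monic irreducibles of degree 12 over GF(7) is (1/12)·Σ_{d∣12} μ(12/d) 7^d.
Divisors of 12: 1, 2, 3, 4, 6, 12; μ(12/d) for each: 0, 1, 0, -1, -1, 1.
Σ = 7^2 − 7^4 − 7^6 + 7^12 = 13841167200.
N = 13841167200/12 = 1153430600.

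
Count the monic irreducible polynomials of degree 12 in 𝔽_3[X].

44220

x^(3^12) − x is the product of all monic irreducibles of degree dividing 12; Möbius inversion gives N = (1/12) Σ μ(12/d)·3^d.
Divisors of 12: 1, 2, 3, 4, 6, 12; μ(12/d) for each: 0, 1, 0, -1, -1, 1.
Σ = 3^2 − 3^4 − 3^6 + 3^12 = 530640.
N = 530640/12 = 44220.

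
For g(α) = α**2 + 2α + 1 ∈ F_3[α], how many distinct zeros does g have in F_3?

Evaluate at each of the 3 elements of F_3:
g(0) = 1; g(1) = 1; g(2) = 0 → root.
Roots: {2}.

1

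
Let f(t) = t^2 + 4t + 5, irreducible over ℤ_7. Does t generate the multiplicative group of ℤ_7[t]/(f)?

Yes

|GF(7^2)^×| = 7^2 − 1 = 48. Prime factorization: 48 = 2^4·3.
f is primitive ⇔ t has order 48 in GF(7)[t]/(f), i.e. t^(48/q) ≠ 1 for each prime q | 48.
t^(24) mod f = 6.
t^(16) mod f = 4.
None equal 1, so t has full order 48; f is primitive.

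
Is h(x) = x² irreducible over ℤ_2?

No

Check for roots in ℤ_2: h(0) = 0 → root; h(1) = 1.
h(0) = 0, so (x) divides h(x); h is reducible.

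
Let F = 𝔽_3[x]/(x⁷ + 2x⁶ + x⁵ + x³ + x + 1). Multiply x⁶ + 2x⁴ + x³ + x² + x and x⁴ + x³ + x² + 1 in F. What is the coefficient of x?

1

Multiply in 𝔽_3[x]: (x⁶ + 2x⁴ + x³ + x² + x)·(x⁴ + x³ + x² + 1) = x¹⁰ + x⁹ + 2x⁶ + x⁴ + 2x³ + x² + x.
Reduce using x⁷ ≡ x⁶ + 2x⁵ + 2x³ + 2x + 2 (mod x⁷ + 2x⁶ + x⁵ + x³ + x + 1).
Reduced: 2x⁶ + 2x⁵ + 2x⁴ + x² + x + 1.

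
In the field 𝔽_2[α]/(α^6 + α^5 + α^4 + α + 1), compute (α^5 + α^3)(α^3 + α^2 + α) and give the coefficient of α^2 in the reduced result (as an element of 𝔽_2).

1

Multiply in 𝔽_2[α]: (α^5 + α^3)·(α^3 + α^2 + α) = α^8 + α^7 + α^5 + α^4.
Reduce using α^6 ≡ α^5 + α^4 + α + 1 (mod α^6 + α^5 + α^4 + α + 1).
Reduced: α^3 + α^2 + α + 1.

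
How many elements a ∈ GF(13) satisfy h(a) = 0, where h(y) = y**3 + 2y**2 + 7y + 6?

Evaluate at each of the 13 elements of GF(13):
h(0) = 6; h(1) = 3; h(2) = 10; h(3) = 7; h(4) = 0 → root; h(5) = 8; h(6) = 11; h(7) = 2; h(8) = 0 → root; h(9) = 11; h(10) = 2; h(11) = 5; h(12) = 0 → root.
Roots: {4, 8, 12}.

3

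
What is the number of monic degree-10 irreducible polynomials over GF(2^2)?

Gauss's count: N_{4}(10) = (1/10) Σ_{d|10} μ(10/d)·4^d.
Divisors of 10: 1, 2, 5, 10; μ(10/d) for each: 1, -1, -1, 1.
Σ = 4^1 − 4^2 − 4^5 + 4^10 = 1047540.
N = 1047540/10 = 104754.

104754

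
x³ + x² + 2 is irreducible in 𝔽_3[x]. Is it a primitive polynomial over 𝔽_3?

No

Write f(x) = x³ + x² + 2.
|GF(3^3)^×| = 3^3 − 1 = 26. Prime factorization: 26 = 2·13.
f is primitive ⇔ x has order 26 in GF(3)[x]/(f), i.e. x^(26/q) ≠ 1 for each prime q | 26.
x^(13) mod f = 1
x^(2) mod f = x².
Since x^(13) = 1, the order of x divides 13 < 26; not primitive.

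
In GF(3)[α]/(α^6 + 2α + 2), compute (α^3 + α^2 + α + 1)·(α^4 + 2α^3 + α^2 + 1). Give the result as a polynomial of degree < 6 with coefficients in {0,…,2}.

α^5 + α^4 + α^3 + 2α + 1

Multiply in GF(3)[α]: (α^3 + α^2 + α + 1)·(α^4 + 2α^3 + α^2 + 1) = α^7 + α^5 + α^4 + α^3 + 2α^2 + α + 1.
Reduce using α^6 ≡ α + 1 (mod α^6 + 2α + 2).
Reduced: α^5 + α^4 + α^3 + 2α + 1.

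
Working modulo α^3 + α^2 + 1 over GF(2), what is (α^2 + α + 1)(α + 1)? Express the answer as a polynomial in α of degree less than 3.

α^2

Multiply in GF(2)[α]: (α^2 + α + 1)·(α + 1) = α^3 + 1.
Reduce using α^3 ≡ α^2 + 1 (mod α^3 + α^2 + 1).
Reduced: α^2.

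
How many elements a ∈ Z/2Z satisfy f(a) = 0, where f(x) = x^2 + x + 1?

0

Evaluate at each of the 2 elements of Z/2Z:
f(0) = 1; f(1) = 1.
No element is a root.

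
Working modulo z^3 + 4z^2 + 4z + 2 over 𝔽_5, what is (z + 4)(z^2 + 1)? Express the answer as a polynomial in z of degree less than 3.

Multiply in 𝔽_5[z]: (z + 4)·(z^2 + 1) = z^3 + 4z^2 + z + 4.
Reduce using z^3 ≡ z^2 + z + 3 (mod z^3 + 4z^2 + 4z + 2).
Reduced: 2z + 2.

2z + 2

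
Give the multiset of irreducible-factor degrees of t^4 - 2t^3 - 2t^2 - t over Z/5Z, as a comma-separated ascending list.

Write f(t) = t^4 - 2t^3 - 2t^2 - t.
Roots in Z/5Z: f(0) = 0 → root; f(1) = 1; f(2) = 0 → root; f(3) = 1; f(4) = 2.
Linear factors from roots: (t), (t - 2).
Complete factorization: f(t) = (t)·(t - 2)·(t^2 - 2).
Factor degrees with multiplicity: 1 + 1 + 2 = 4.

1, 1, 2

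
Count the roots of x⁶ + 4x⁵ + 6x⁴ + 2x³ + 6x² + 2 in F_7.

Write P(x) = x⁶ + 4x⁵ + 6x⁴ + 2x³ + 6x² + 2.
Evaluate at each of the 7 elements of F_7:
P(0) = 2; P(1) = 0 → root; P(2) = 1; P(3) = 1; P(4) = 0 → root; P(5) = 0 → root; P(6) = 2.
Roots: {1, 4, 5}.

3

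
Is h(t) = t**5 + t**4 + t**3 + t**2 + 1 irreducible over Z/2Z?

Check for roots in Z/2Z: h(0) = 1; h(1) = 1.
No roots, so no linear factors.
Monic irreducibles of degree 2 over GF(2): t**2 + t + 1.
None of them divide h (all give nonzero remainder).
No irreducible factor of degree ≤ 2 exists, so h is irreducible over GF(2).

Yes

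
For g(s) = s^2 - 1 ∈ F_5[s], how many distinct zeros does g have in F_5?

2

Evaluate at each of the 5 elements of F_5:
g(0) = 4; g(1) = 0 → root; g(2) = 3; g(3) = 3; g(4) = 0 → root.
Roots: {1, 4}.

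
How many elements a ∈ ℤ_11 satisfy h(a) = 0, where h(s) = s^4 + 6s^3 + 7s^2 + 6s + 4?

2

Evaluate at each of the 11 elements of ℤ_11:
h(0) = 4; h(1) = 2; h(2) = 9; h(3) = 9; h(4) = 10; h(5) = 0 → root; h(6) = 2; h(7) = 8; h(8) = 1; h(9) = 10; h(10) = 0 → root.
Roots: {5, 10}.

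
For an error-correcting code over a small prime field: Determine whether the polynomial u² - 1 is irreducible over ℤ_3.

Write g(u) = u² - 1.
Check for roots in ℤ_3: g(0) = 2; g(1) = 0 → root; g(2) = 0 → root.
g(1) = 0, so (u − 1) divides g(u); g is reducible.

No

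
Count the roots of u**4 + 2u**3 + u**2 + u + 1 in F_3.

Write P(u) = u**4 + 2u**3 + u**2 + u + 1.
Evaluate at each of the 3 elements of F_3:
P(0) = 1; P(1) = 0 → root; P(2) = 0 → root.
Roots: {1, 2}.

2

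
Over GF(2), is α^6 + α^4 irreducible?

No

Write g(α) = α^6 + α^4.
Check for roots in GF(2): g(0) = 0 → root; g(1) = 0 → root.
g(0) = 0, so (α) divides g(α); g is reducible.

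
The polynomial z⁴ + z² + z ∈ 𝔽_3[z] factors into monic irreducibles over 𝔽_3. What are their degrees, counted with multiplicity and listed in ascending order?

1, 1, 2

Write g(z) = z⁴ + z² + z.
Roots in 𝔽_3: g(0) = 0 → root; g(1) = 0 → root; g(2) = 1.
Linear factors from roots: (z), (z + 2).
Complete factorization: g(z) = (z)·(z + 2)·(z² + z + 2).
Factor degrees with multiplicity: 1 + 1 + 2 = 4.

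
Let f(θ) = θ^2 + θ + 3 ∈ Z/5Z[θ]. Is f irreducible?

No

Check for roots in Z/5Z: f(0) = 3; f(1) = 0 → root; f(2) = 4; f(3) = 0 → root; f(4) = 3.
f(1) = 0, so (θ − 1) divides f(θ); f is reducible.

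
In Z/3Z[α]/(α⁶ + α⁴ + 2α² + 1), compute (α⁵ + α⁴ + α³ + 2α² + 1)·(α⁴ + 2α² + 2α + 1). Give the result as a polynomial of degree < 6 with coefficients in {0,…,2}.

Multiply in Z/3Z[α]: (α⁵ + α⁴ + α³ + 2α² + 1)·(α⁴ + 2α² + 2α + 1) = α⁹ + α⁸ + 2α⁵ + 2α⁴ + 2α³ + α² + 2α + 1.
Reduce using α⁶ ≡ 2α⁴ + α² + 2 (mod α⁶ + α⁴ + 2α² + 1).
Reduced: α⁵ + α⁴ + 2α² + 2.

α^5 + α^4 + 2α^2 + 2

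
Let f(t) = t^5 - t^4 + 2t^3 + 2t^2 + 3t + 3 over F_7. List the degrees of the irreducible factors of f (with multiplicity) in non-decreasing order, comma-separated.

1, 2, 2

Linear factors from roots: (t - 2).
Complete factorization: f(t) = (t - 2)·(t^2 + 2t + 3)·(t^2 - t + 3).
Factor degrees with multiplicity: 1 + 2 + 2 = 5.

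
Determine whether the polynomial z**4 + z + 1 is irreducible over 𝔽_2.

Yes

Write f(z) = z**4 + z + 1.
Check for roots in 𝔽_2: f(0) = 1; f(1) = 1.
No roots, so no linear factors.
Monic irreducibles of degree 2 over GF(2): z**2 + z + 1.
None of them divide f (all give nonzero remainder).
No irreducible factor of degree ≤ 2 exists, so f is irreducible over GF(2).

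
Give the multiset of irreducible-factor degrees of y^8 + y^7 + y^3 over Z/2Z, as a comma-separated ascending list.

1, 1, 1, 2, 3

Write g(y) = y^8 + y^7 + y^3.
Roots in Z/2Z: g(0) = 0 → root; g(1) = 1.
Linear factors from roots: (y).
Complete factorization: g(y) = (y)^3·(y^2 + y + 1)·(y^3 + y + 1).
Factor degrees with multiplicity: 1 + 1 + 1 + 2 + 3 = 8.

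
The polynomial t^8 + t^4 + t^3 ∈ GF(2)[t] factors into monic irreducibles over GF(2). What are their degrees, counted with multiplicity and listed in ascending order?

1, 1, 1, 2, 3

Write h(t) = t^8 + t^4 + t^3.
Roots in GF(2): h(0) = 0 → root; h(1) = 1.
Linear factors from roots: (t).
Complete factorization: h(t) = (t)^3·(t^2 + t + 1)·(t^3 + t^2 + 1).
Factor degrees with multiplicity: 1 + 1 + 1 + 2 + 3 = 8.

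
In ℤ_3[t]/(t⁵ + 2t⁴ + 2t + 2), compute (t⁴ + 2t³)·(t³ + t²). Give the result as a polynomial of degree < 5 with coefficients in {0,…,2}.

t^3 + 2t^2 + t

Multiply in ℤ_3[t]: (t⁴ + 2t³)·(t³ + t²) = t⁷ + 2t⁵.
Reduce using t⁵ ≡ t⁴ + t + 1 (mod t⁵ + 2t⁴ + 2t + 2).
Reduced: t³ + 2t² + t.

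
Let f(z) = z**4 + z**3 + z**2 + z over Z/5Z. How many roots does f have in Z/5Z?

4

Evaluate at each of the 5 elements of Z/5Z:
f(0) = 0 → root; f(1) = 4; f(2) = 0 → root; f(3) = 0 → root; f(4) = 0 → root.
Roots: {0, 2, 3, 4}.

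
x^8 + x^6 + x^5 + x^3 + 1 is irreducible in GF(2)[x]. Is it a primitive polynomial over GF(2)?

Yes

Write f(x) = x^8 + x^6 + x^5 + x^3 + 1.
|GF(2^8)^×| = 2^8 − 1 = 255. Prime factorization: 255 = 3·5·17.
f is primitive ⇔ x has order 255 in GF(2)[x]/(f), i.e. x^(255/q) ≠ 1 for each prime q | 255.
x^(85) mod f = x^6 + x^5 + x^4 + x^3 + x^2 + x + 1.
x^(51) mod f = x^6 + x^5 + x^4 + x^3.
x^(15) mod f = x^7 + x^5 + x^4 + x^2 + 1.
None equal 1, so x has full order 255; f is primitive.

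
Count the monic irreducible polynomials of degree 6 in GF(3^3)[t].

The number of monic irreducibles of degree 6 over GF(27) is (1/6)·Σ_{d∣6} μ(6/d) 27^d.
Divisors of 6: 1, 2, 3, 6; μ(6/d) for each: 1, -1, -1, 1.
Σ = 27^1 − 27^2 − 27^3 + 27^6 = 387400104.
N = 387400104/6 = 64566684.

64566684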